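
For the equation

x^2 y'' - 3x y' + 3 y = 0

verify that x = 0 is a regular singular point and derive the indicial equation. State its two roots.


Divide by x^2 to reach normal form y'' + P_1(x) y' + P_2(x) y = 0 with P_1(x) = -3/x and P_2(x) = 3/x^2.
x = 0 is a singular point because the y'-coefficient -3/x has a pole at x = 0 and the y-coefficient 3/x^2 has a pole at x = 0.
It is a regular singular point because x P_1(x) = p(x) = -3 and x^2 P_2(x) = q(x) = 3 are polynomials, hence analytic at x = 0.
p(0) = -3,  q(0) = 3.
Indicial equation: r(r-1) + p(0) r + q(0) = 0, i.e. r^2 + (p(0) - 1) r + q(0) = 0, i.e. r^2 - 4 r + 3 = 0.
Discriminant: (-4)^2 - 4(3) = 4, so r = (4 ± 2)/2.
Solving: r_1 = 3, r_2 = 1.

indicial: r^2 - 4 r + 3 = 0; roots r_1 = 3, r_2 = 1


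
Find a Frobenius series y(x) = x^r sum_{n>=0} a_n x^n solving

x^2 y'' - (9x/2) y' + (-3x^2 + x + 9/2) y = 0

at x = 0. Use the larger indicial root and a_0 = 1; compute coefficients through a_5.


Write in Frobenius form y'' + (p(x)/x) y' + (q(x)/x^2) y = 0:
  p(x) = -9/2,  q(x) = -3x^2 + x + 9/2.
Indicial equation: r(r-1) + (-9/2) r + (9/2) = 0 -> roots r_1 = 9/2, r_2 = 1.
Take r = r_1 = 9/2. Let y(x) = x^r sum_{n>=0} a_n x^n with a_0 = 1.
Substitute y = x^r sum a_n x^n and match x^{r+n}. The recurrence is
  D(n) a_n + 1 a_{n-1} - 3 a_{n-2} = 0,  where D(n) = (r+n)(r+n-1) + (-9/2)(r+n) + (9/2).
  a_n = [-1 a_{n-1} + 3 a_{n-2}] / D(n).
Since the indicial polynomial factors as (r - r_1)(r - r_2), D(n) = (r_1 + n - r_1)(r_1 + n - r_2) = n(n + 7/2).
Evaluating step by step (a_0 = 1):
  n = 1: D(1) = 1(1 + 7/2) = 9/2; numerator = -1(1) = -1; a_1 = (-1)/(9/2) = -2/9
  n = 2: D(2) = 2(2 + 7/2) = 11; numerator = -1(-2/9) + 3(1) = 29/9; a_2 = (29/9)/(11) = 29/99
  n = 3: D(3) = 3(3 + 7/2) = 39/2; numerator = -1(29/99) + 3(-2/9) = -95/99; a_3 = (-95/99)/(39/2) = -190/3861
  n = 4: D(4) = 4(4 + 7/2) = 30; numerator = -1(-190/3861) + 3(29/99) = 3583/3861; a_4 = (3583/3861)/(30) = 3583/115830
  n = 5: D(5) = 5(5 + 7/2) = 85/2; numerator = -1(3583/115830) + 3(-190/3861) = -1591/8910; a_5 = (-1591/8910)/(85/2) = -1591/378675

r = 9/2; a_0 = 1; a_1 = -2/9; a_2 = 29/99; a_3 = -190/3861; a_4 = 3583/115830; a_5 = -1591/378675


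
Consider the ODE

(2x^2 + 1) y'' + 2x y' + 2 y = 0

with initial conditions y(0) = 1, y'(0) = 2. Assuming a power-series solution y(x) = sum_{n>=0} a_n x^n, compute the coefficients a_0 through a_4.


Ansatz: y(x) = sum_{n>=0} a_n x^n, so y'(x) = sum_{n>=1} n a_n x^(n-1) and y''(x) = sum_{n>=2} n(n-1) a_n x^(n-2).
Substitute into P(x) y'' + Q(x) y' + R(x) y = 0 with P(x) = 2x^2 + 1, Q(x) = 2x, R(x) = 2, and match powers of x.
Initial conditions: a_0 = 1, a_1 = 2.
Setting the coefficient of each power of x to zero and solving order by order (substituting the coefficients already found):
  x^0: 2 a_2 + 2 a_0 = 0  ->  2 a_2 = -2 a_0 = -2  ->  a_2 = -1
  x^1: 6 a_3 + 4 a_1 = 0  ->  6 a_3 = -4 a_1 = -8  ->  a_3 = -4/3
  x^2: 12 a_4 + 10 a_2 = 0  ->  12 a_4 = -10 a_2 = 10  ->  a_4 = 5/6
Truncated series: y(x) = 1 + 2 x - x^2 - (4/3) x^3 + (5/6) x^4 + O(x^5).

a_0 = 1; a_1 = 2; a_2 = -1; a_3 = -4/3; a_4 = 5/6


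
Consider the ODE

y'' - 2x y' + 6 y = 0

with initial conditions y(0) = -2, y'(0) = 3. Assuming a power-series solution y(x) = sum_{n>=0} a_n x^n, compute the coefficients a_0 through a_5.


Ansatz: y(x) = sum_{n>=0} a_n x^n, so y'(x) = sum_{n>=1} n a_n x^(n-1) and y''(x) = sum_{n>=2} n(n-1) a_n x^(n-2).
Substitute into P(x) y'' + Q(x) y' + R(x) y = 0 with P(x) = 1, Q(x) = -2x, R(x) = 6, and match powers of x.
Initial conditions: a_0 = -2, a_1 = 3.
Setting the coefficient of each power of x to zero and solving order by order (substituting the coefficients already found):
  x^0: 2 a_2 + 6 a_0 = 0  ->  2 a_2 = -6 a_0 = 12  ->  a_2 = 6
  x^1: 6 a_3 + 4 a_1 = 0  ->  6 a_3 = -4 a_1 = -12  ->  a_3 = -2
  x^2: 12 a_4 + 2 a_2 = 0  ->  12 a_4 = -2 a_2 = -12  ->  a_4 = -1
  x^3: 20 a_5 = 0  ->  a_5 = 0
Truncated series: y(x) = -2 + 3 x + 6 x^2 - 2 x^3 - x^4 + O(x^6).

a_0 = -2; a_1 = 3; a_2 = 6; a_3 = -2; a_4 = -1; a_5 = 0


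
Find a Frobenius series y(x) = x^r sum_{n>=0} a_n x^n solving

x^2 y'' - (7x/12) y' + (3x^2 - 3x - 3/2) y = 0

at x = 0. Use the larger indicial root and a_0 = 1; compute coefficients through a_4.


Write in Frobenius form y'' + (p(x)/x) y' + (q(x)/x^2) y = 0:
  p(x) = -7/12,  q(x) = 3x^2 - 3x - 3/2.
Indicial equation: r(r-1) + (-7/12) r + (-3/2) = 0 -> roots r_1 = 9/4, r_2 = -2/3.
Take r = r_1 = 9/4. Let y(x) = x^r sum_{n>=0} a_n x^n with a_0 = 1.
Substitute y = x^r sum a_n x^n and match x^{r+n}. The recurrence is
  D(n) a_n - 3 a_{n-1} + 3 a_{n-2} = 0,  where D(n) = (r+n)(r+n-1) + (-7/12)(r+n) + (-3/2).
  a_n = [3 a_{n-1} - 3 a_{n-2}] / D(n).
Since the indicial polynomial factors as (r - r_1)(r - r_2), D(n) = (r_1 + n - r_1)(r_1 + n - r_2) = n(n + 35/12).
Evaluating step by step (a_0 = 1):
  n = 1: D(1) = 1(1 + 35/12) = 47/12; numerator = 3(1) = 3; a_1 = (3)/(47/12) = 36/47
  n = 2: D(2) = 2(2 + 35/12) = 59/6; numerator = 3(36/47) - 3(1) = -33/47; a_2 = (-33/47)/(59/6) = -198/2773
  n = 3: D(3) = 3(3 + 35/12) = 71/4; numerator = 3(-198/2773) - 3(36/47) = -6966/2773; a_3 = (-6966/2773)/(71/4) = -27864/196883
  n = 4: D(4) = 4(4 + 35/12) = 83/3; numerator = 3(-27864/196883) - 3(-198/2773) = -702/3337; a_4 = (-702/3337)/(83/3) = -2106/276971

r = 9/4; a_0 = 1; a_1 = 36/47; a_2 = -198/2773; a_3 = -27864/196883; a_4 = -2106/276971


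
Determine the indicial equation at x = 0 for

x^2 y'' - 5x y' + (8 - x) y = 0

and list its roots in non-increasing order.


Divide by x^2 to reach normal form y'' + P_1(x) y' + P_2(x) y = 0 with P_1(x) = -5/x and P_2(x) = -1/x + 8/x^2.
x = 0 is a singular point because the y'-coefficient -5/x has a pole at x = 0 and the y-coefficient -1/x + 8/x^2 has a pole at x = 0.
It is a regular singular point because x P_1(x) = p(x) = -5 and x^2 P_2(x) = q(x) = 8 - x are polynomials, hence analytic at x = 0.
p(0) = -5,  q(0) = 8.
Indicial equation: r(r-1) + p(0) r + q(0) = 0, i.e. r^2 + (p(0) - 1) r + q(0) = 0, i.e. r^2 - 6 r + 8 = 0.
Discriminant: (-6)^2 - 4(8) = 4, so r = (6 ± 2)/2.
Solving: r_1 = 4, r_2 = 2.

indicial: r^2 - 6 r + 8 = 0; roots r_1 = 4, r_2 = 2


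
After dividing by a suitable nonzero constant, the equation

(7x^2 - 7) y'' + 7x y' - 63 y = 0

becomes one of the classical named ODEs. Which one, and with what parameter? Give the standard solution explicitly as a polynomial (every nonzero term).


All three coefficients share the factor -7; dividing through by -7 gives  (1 - x^2) y'' - x y' + 9 y = 0.
This matches the Chebyshev equation (1 - x^2) y'' - x y' + n^2 y = 0 (note the -x y' term, not -2x y') with n^2 = 9, so n = 3; the polynomial solution is T_3(x).
With y = sum_k a_k x^k, matching x^k gives (k+2)(k+1) a_{k+2} = (k^2 - n^2) a_k = (k - 3)(k + 3) a_k. The right side vanishes at k = 3, so the series with the parity of 3 terminates at degree 3.
Standard normalization: leading coefficient of T_n is 2^(n-1), so a_3 = 2^2 = 4. Work downward with a_k = (k+1)(k+2) a_{k+2} / ((k - 3)(k + 3)):
  a_1 = (2)(3)(4) / ((1 - 3)(1 + 3)) = 24/(-8) = -3
Hence T_3(x) = 4 x^3 - 3 x.

T_3(x); series = 4 x^3 - 3 x


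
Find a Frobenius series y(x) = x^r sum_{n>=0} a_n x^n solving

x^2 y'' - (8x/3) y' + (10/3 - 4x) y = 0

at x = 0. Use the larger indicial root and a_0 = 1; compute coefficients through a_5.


Write in Frobenius form y'' + (p(x)/x) y' + (q(x)/x^2) y = 0:
  p(x) = -8/3,  q(x) = 10/3 - 4x.
Indicial equation: r(r-1) + (-8/3) r + (10/3) = 0 -> roots r_1 = 2, r_2 = 5/3.
Take r = r_1 = 2. Let y(x) = x^r sum_{n>=0} a_n x^n with a_0 = 1.
Substitute y = x^r sum a_n x^n and match x^{r+n}. The recurrence is
  D(n) a_n - 4 a_{n-1} = 0,  where D(n) = (r+n)(r+n-1) + (-8/3)(r+n) + (10/3).
  a_n = 4 / D(n) * a_{n-1}.
Since the indicial polynomial factors as (r - r_1)(r - r_2), D(n) = (r_1 + n - r_1)(r_1 + n - r_2) = n(n + 1/3).
Evaluating step by step (a_0 = 1):
  n = 1: D(1) = 1(1 + 1/3) = 4/3; numerator = 4(1) = 4; a_1 = (4)/(4/3) = 3
  n = 2: D(2) = 2(2 + 1/3) = 14/3; numerator = 4(3) = 12; a_2 = (12)/(14/3) = 18/7
  n = 3: D(3) = 3(3 + 1/3) = 10; numerator = 4(18/7) = 72/7; a_3 = (72/7)/(10) = 36/35
  n = 4: D(4) = 4(4 + 1/3) = 52/3; numerator = 4(36/35) = 144/35; a_4 = (144/35)/(52/3) = 108/455
  n = 5: D(5) = 5(5 + 1/3) = 80/3; numerator = 4(108/455) = 432/455; a_5 = (432/455)/(80/3) = 81/2275

r = 2; a_0 = 1; a_1 = 3; a_2 = 18/7; a_3 = 36/35; a_4 = 108/455; a_5 = 81/2275


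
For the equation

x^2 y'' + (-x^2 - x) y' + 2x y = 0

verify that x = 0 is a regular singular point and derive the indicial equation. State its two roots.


Divide by x^2 to reach normal form y'' + P_1(x) y' + P_2(x) y = 0 with P_1(x) = -1 - 1/x and P_2(x) = 2/x.
x = 0 is a singular point because the y'-coefficient -1 - 1/x has a pole at x = 0 and the y-coefficient 2/x has a pole at x = 0.
It is a regular singular point because x P_1(x) = p(x) = -x - 1 and x^2 P_2(x) = q(x) = 2x are polynomials, hence analytic at x = 0.
p(0) = -1,  q(0) = 0.
Indicial equation: r(r-1) + p(0) r + q(0) = 0, i.e. r^2 + (p(0) - 1) r + q(0) = 0, i.e. r^2 - 2 r = 0.
Discriminant: (-2)^2 - 4(0) = 4, so r = (2 ± 2)/2.
Solving: r_1 = 2, r_2 = 0.

indicial: r^2 - 2 r = 0; roots r_1 = 2, r_2 = 0


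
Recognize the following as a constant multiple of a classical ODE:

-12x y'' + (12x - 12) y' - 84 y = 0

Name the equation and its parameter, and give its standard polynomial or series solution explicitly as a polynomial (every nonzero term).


All three coefficients share the factor -12; dividing through by -12 gives  x y'' + (1 - x) y' + 7 y = 0.
This matches the Laguerre equation x y'' + (1 - x) y' + n y = 0 with n = 7; the polynomial solution is L_7(x).
With y = sum_k a_k x^k, matching x^k gives (k+1)k a_{k+1} + (k+1) a_{k+1} - k a_k + n a_k = 0, i.e. (k+1)^2 a_{k+1} = (k - n) a_k = (k - 7) a_k. The right side vanishes at k = 7, so the series terminates at degree 7.
Standard normalization L_n(0) = 1 gives a_0 = 1. Work upward with a_{k+1} = (k - 7) a_k / (k+1)^2:
  a_1 = (0 - 7)(1) / 1^2 = -7/1 = -7
  a_2 = (1 - 7)(-7) / 2^2 = 42/4 = 21/2
  a_3 = (2 - 7)(21/2) / 3^2 = (-105/2)/9 = -35/6
  a_4 = (3 - 7)(-35/6) / 4^2 = (70/3)/16 = 35/24
  a_5 = (4 - 7)(35/24) / 5^2 = (-35/8)/25 = -7/40
  a_6 = (5 - 7)(-7/40) / 6^2 = (7/20)/36 = 7/720
  a_7 = (6 - 7)(7/720) / 7^2 = (-7/720)/49 = -1/5040
Hence L_7(x) = -x^7/5040 + 7 x^6/720 - 7 x^5/40 + 35 x^4/24 - 35 x^3/6 + 21 x^2/2 - 7 x + 1.

L_7(x); series = -x^7/5040 + 7 x^6/720 - 7 x^5/40 + 35 x^4/24 - 35 x^3/6 + 21 x^2/2 - 7 x + 1


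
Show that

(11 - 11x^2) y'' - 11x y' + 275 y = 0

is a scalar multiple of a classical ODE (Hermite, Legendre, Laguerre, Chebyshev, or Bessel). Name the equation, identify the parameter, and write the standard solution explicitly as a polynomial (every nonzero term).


All three coefficients share the factor 11; dividing through by 11 gives  (1 - x^2) y'' - x y' + 25 y = 0.
This matches the Chebyshev equation (1 - x^2) y'' - x y' + n^2 y = 0 (note the -x y' term, not -2x y') with n^2 = 25, so n = 5; the polynomial solution is T_5(x).
With y = sum_k a_k x^k, matching x^k gives (k+2)(k+1) a_{k+2} = (k^2 - n^2) a_k = (k - 5)(k + 5) a_k. The right side vanishes at k = 5, so the series with the parity of 5 terminates at degree 5.
Standard normalization: leading coefficient of T_n is 2^(n-1), so a_5 = 2^4 = 16. Work downward with a_k = (k+1)(k+2) a_{k+2} / ((k - 5)(k + 5)):
  a_3 = (4)(5)(16) / ((3 - 5)(3 + 5)) = 320/(-16) = -20
  a_1 = (2)(3)(-20) / ((1 - 5)(1 + 5)) = -120/(-24) = 5
Hence T_5(x) = 16 x^5 - 20 x^3 + 5 x.

T_5(x); series = 16 x^5 - 20 x^3 + 5 x


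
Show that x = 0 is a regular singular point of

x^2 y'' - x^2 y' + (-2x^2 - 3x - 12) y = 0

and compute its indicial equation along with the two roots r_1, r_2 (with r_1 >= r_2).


Divide by x^2 to reach normal form y'' + P_1(x) y' + P_2(x) y = 0 with P_1(x) = -1 and P_2(x) = -2 - 3/x - 12/x^2.
x = 0 is a singular point because the y-coefficient -2 - 3/x - 12/x^2 has a pole at x = 0.
It is a regular singular point because x P_1(x) = p(x) = -x and x^2 P_2(x) = q(x) = -2x^2 - 3x - 12 are polynomials, hence analytic at x = 0.
p(0) = 0,  q(0) = -12.
Indicial equation: r(r-1) + p(0) r + q(0) = 0, i.e. r^2 + (p(0) - 1) r + q(0) = 0, i.e. r^2 - 1 r - 12 = 0.
Discriminant: (-1)^2 - 4(-12) = 49, so r = (1 ± 7)/2.
Solving: r_1 = 4, r_2 = -3.

indicial: r^2 - 1 r - 12 = 0; roots r_1 = 4, r_2 = -3


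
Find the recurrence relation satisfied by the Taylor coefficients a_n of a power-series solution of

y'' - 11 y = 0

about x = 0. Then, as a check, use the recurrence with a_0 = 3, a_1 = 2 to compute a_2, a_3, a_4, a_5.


Substitute y = sum_n a_n x^n into y'' + (const) y = 0.
y''(x) = sum_{n>=0} (n+2)(n+1) a_{n+2} x^n.
The ODE becomes sum_n [(n+2)(n+1) a_{n+2} - 11 a_n] x^n = 0.
Setting each coefficient to zero gives the recurrence:
  (n+2)(n+1) a_{n+2} - 11 a_n = 0,
  a_{n+2} = 11 / ((n+1)(n+2)) a_n.

Check with a_0 = 3, a_1 = 2 (apply the recurrence for n = 0, 1, 2, 3): a_0 = 3, a_1 = 2, a_2 = 33/2, a_3 = 11/3, a_4 = 121/8, a_5 = 121/60.

a_{n+2} = 11/((n+1)(n+2)) * a_n; check: a_0 = 3, a_1 = 2, a_2 = 33/2, a_3 = 11/3, a_4 = 121/8, a_5 = 121/60


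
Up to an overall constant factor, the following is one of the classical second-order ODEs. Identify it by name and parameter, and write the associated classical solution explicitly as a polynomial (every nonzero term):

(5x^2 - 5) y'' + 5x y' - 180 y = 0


All three coefficients share the factor -5; dividing through by -5 gives  (1 - x^2) y'' - x y' + 36 y = 0.
This matches the Chebyshev equation (1 - x^2) y'' - x y' + n^2 y = 0 (note the -x y' term, not -2x y') with n^2 = 36, so n = 6; the polynomial solution is T_6(x).
With y = sum_k a_k x^k, matching x^k gives (k+2)(k+1) a_{k+2} = (k^2 - n^2) a_k = (k - 6)(k + 6) a_k. The right side vanishes at k = 6, so the series with the parity of 6 terminates at degree 6.
Standard normalization: leading coefficient of T_n is 2^(n-1), so a_6 = 2^5 = 32. Work downward with a_k = (k+1)(k+2) a_{k+2} / ((k - 6)(k + 6)):
  a_4 = (5)(6)(32) / ((4 - 6)(4 + 6)) = 960/(-20) = -48
  a_2 = (3)(4)(-48) / ((2 - 6)(2 + 6)) = -576/(-32) = 18
  a_0 = (1)(2)(18) / ((0 - 6)(0 + 6)) = 36/(-36) = -1
Hence T_6(x) = 32 x^6 - 48 x^4 + 18 x^2 - 1.

T_6(x); series = 32 x^6 - 48 x^4 + 18 x^2 - 1


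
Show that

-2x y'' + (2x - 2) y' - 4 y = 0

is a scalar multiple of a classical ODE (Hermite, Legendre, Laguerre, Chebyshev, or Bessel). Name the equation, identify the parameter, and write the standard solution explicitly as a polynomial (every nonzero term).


All three coefficients share the factor -2; dividing through by -2 gives  x y'' + (1 - x) y' + 2 y = 0.
This matches the Laguerre equation x y'' + (1 - x) y' + n y = 0 with n = 2; the polynomial solution is L_2(x).
With y = sum_k a_k x^k, matching x^k gives (k+1)k a_{k+1} + (k+1) a_{k+1} - k a_k + n a_k = 0, i.e. (k+1)^2 a_{k+1} = (k - n) a_k = (k - 2) a_k. The right side vanishes at k = 2, so the series terminates at degree 2.
Standard normalization L_n(0) = 1 gives a_0 = 1. Work upward with a_{k+1} = (k - 2) a_k / (k+1)^2:
  a_1 = (0 - 2)(1) / 1^2 = -2/1 = -2
  a_2 = (1 - 2)(-2) / 2^2 = 2/4 = 1/2
Hence L_2(x) = x^2/2 - 2 x + 1.

L_2(x); series = x^2/2 - 2 x + 1


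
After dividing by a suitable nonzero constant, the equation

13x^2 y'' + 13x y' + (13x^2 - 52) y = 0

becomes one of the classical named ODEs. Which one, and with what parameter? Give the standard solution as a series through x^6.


All three coefficients share the factor 13; dividing through by 13 gives  x^2 y'' + x y' + (x^2 - 4) y = 0.
This matches the Bessel equation x^2 y'' + x y' + (x^2 - nu^2) y = 0 with nu^2 = 4, so nu = 2; the solution bounded at x = 0 is J_2(x).
Frobenius at x = 0: indicial roots ±nu; for r = nu the recurrence k(k + 2nu) c_k = -c_{k-2} gives the standard series J_nu(x) = sum_{k>=0} (-1)^k / (k! (k+nu)!) (x/2)^(2k+nu). Evaluate the first 3 terms:
  k = 0: (-1)^0 / (0! * 2! * 2^2) x^2 = 1/(1*2*4) x^2 = (1/8) x^2
  k = 1: (-1)^1 / (1! * 3! * 2^4) x^4 = -1/(1*6*16) x^4 = (-1/96) x^4
  k = 2: (-1)^2 / (2! * 4! * 2^6) x^6 = 1/(2*24*64) x^6 = (1/3072) x^6
Hence J_2(x) = x^6/3072 - x^4/96 + x^2/8 + ....

J_2(x); series = x^6/3072 - x^4/96 + x^2/8


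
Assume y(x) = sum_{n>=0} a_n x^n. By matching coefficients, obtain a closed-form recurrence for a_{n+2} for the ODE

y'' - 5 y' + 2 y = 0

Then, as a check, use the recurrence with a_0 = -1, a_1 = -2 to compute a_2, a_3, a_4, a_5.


Substitute y = sum_n a_n x^n.
y''(x) has coefficient (n+2)(n+1) a_{n+2} at x^n;
-5 y'(x) has coefficient -5 (n+1) a_{n+1} at x^n;
2 y(x) has coefficient 2 a_n at x^n.
Matching x^n: (n+2)(n+1) a_{n+2} - 5 (n+1) a_{n+1} + 2 a_n = 0.
Thus a_{n+2} = [5 (n+1) a_{n+1} - 2 a_n] / ((n+1)(n+2)).

Check with a_0 = -1, a_1 = -2 (apply the recurrence for n = 0, 1, 2, 3): a_0 = -1, a_1 = -2, a_2 = -4, a_3 = -6, a_4 = -41/6, a_5 = -187/30.

a_(n+2) = [5 (n+1) a_(n+1) - 2 a_n] / ((n+1)(n+2)); check: a_0 = -1, a_1 = -2, a_2 = -4, a_3 = -6, a_4 = -41/6, a_5 = -187/30


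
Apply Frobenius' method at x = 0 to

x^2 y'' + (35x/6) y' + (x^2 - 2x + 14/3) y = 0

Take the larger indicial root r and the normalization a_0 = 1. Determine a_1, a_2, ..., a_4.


Write in Frobenius form y'' + (p(x)/x) y' + (q(x)/x^2) y = 0:
  p(x) = 35/6,  q(x) = x^2 - 2x + 14/3.
Indicial equation: r(r-1) + (35/6) r + (14/3) = 0 -> roots r_1 = -4/3, r_2 = -7/2.
Take r = r_1 = -4/3. Let y(x) = x^r sum_{n>=0} a_n x^n with a_0 = 1.
Substitute y = x^r sum a_n x^n and match x^{r+n}. The recurrence is
  D(n) a_n - 2 a_{n-1} + 1 a_{n-2} = 0,  where D(n) = (r+n)(r+n-1) + (35/6)(r+n) + (14/3).
  a_n = [2 a_{n-1} - 1 a_{n-2}] / D(n).
Since the indicial polynomial factors as (r - r_1)(r - r_2), D(n) = (r_1 + n - r_1)(r_1 + n - r_2) = n(n + 13/6).
Evaluating step by step (a_0 = 1):
  n = 1: D(1) = 1(1 + 13/6) = 19/6; numerator = 2(1) = 2; a_1 = (2)/(19/6) = 12/19
  n = 2: D(2) = 2(2 + 13/6) = 25/3; numerator = 2(12/19) - 1(1) = 5/19; a_2 = (5/19)/(25/3) = 3/95
  n = 3: D(3) = 3(3 + 13/6) = 31/2; numerator = 2(3/95) - 1(12/19) = -54/95; a_3 = (-54/95)/(31/2) = -108/2945
  n = 4: D(4) = 4(4 + 13/6) = 74/3; numerator = 2(-108/2945) - 1(3/95) = -309/2945; a_4 = (-309/2945)/(74/3) = -927/217930

r = -4/3; a_0 = 1; a_1 = 12/19; a_2 = 3/95; a_3 = -108/2945; a_4 = -927/217930


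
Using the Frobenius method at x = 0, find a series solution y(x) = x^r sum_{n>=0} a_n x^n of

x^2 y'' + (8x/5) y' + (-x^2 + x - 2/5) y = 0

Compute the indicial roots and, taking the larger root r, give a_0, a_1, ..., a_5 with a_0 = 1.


Write in Frobenius form y'' + (p(x)/x) y' + (q(x)/x^2) y = 0:
  p(x) = 8/5,  q(x) = -x^2 + x - 2/5.
Indicial equation: r(r-1) + (8/5) r + (-2/5) = 0 -> roots r_1 = 2/5, r_2 = -1.
Take r = r_1 = 2/5. Let y(x) = x^r sum_{n>=0} a_n x^n with a_0 = 1.
Substitute y = x^r sum a_n x^n and match x^{r+n}. The recurrence is
  D(n) a_n + 1 a_{n-1} - 1 a_{n-2} = 0,  where D(n) = (r+n)(r+n-1) + (8/5)(r+n) + (-2/5).
  a_n = [-1 a_{n-1} + 1 a_{n-2}] / D(n).
Since the indicial polynomial factors as (r - r_1)(r - r_2), D(n) = (r_1 + n - r_1)(r_1 + n - r_2) = n(n + 7/5).
Evaluating step by step (a_0 = 1):
  n = 1: D(1) = 1(1 + 7/5) = 12/5; numerator = -1(1) = -1; a_1 = (-1)/(12/5) = -5/12
  n = 2: D(2) = 2(2 + 7/5) = 34/5; numerator = -1(-5/12) + 1(1) = 17/12; a_2 = (17/12)/(34/5) = 5/24
  n = 3: D(3) = 3(3 + 7/5) = 66/5; numerator = -1(5/24) + 1(-5/12) = -5/8; a_3 = (-5/8)/(66/5) = -25/528
  n = 4: D(4) = 4(4 + 7/5) = 108/5; numerator = -1(-25/528) + 1(5/24) = 45/176; a_4 = (45/176)/(108/5) = 25/2112
  n = 5: D(5) = 5(5 + 7/5) = 32; numerator = -1(25/2112) + 1(-25/528) = -125/2112; a_5 = (-125/2112)/(32) = -125/67584

r = 2/5; a_0 = 1; a_1 = -5/12; a_2 = 5/24; a_3 = -25/528; a_4 = 25/2112; a_5 = -125/67584


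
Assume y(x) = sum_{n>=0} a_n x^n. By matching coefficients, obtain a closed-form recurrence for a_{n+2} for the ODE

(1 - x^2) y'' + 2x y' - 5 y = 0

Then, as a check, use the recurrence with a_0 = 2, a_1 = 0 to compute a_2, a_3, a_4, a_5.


Substitute y = sum_n a_n x^n.
(1 - 1 x^2) y'' contributes (n+2)(n+1) a_{n+2} - n(n-1) a_n at x^n.
2 x y'(x) contributes 2 n a_n at x^n.
-5 y(x) contributes -5 a_n at x^n.
Matching x^n: (n+2)(n+1) a_{n+2} + (-n(n-1) + 2 n - 5) a_n = 0.
Thus a_{n+2} = (n(n-1) - 2 n + 5) / ((n+1)(n+2)) * a_n.

Check with a_0 = 2, a_1 = 0 (apply the recurrence for n = 0, 1, 2, 3): a_0 = 2, a_1 = 0, a_2 = 5, a_3 = 0, a_4 = 5/4, a_5 = 0.

a_(n+2) = (n(n-1) - 2 n + 5) / ((n+1)(n+2)) * a_n; check: a_0 = 2, a_1 = 0, a_2 = 5, a_3 = 0, a_4 = 5/4, a_5 = 0


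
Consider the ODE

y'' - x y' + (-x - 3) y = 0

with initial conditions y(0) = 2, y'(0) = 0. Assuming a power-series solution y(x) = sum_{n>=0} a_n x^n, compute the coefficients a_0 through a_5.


Ansatz: y(x) = sum_{n>=0} a_n x^n, so y'(x) = sum_{n>=1} n a_n x^(n-1) and y''(x) = sum_{n>=2} n(n-1) a_n x^(n-2).
Substitute into P(x) y'' + Q(x) y' + R(x) y = 0 with P(x) = 1, Q(x) = -x, R(x) = -x - 3, and match powers of x.
Initial conditions: a_0 = 2, a_1 = 0.
Setting the coefficient of each power of x to zero and solving order by order (substituting the coefficients already found):
  x^0: 2 a_2 - 3 a_0 = 0  ->  2 a_2 = 3 a_0 = 6  ->  a_2 = 3
  x^1: 6 a_3 - 4 a_1 - a_0 = 0  ->  6 a_3 = 4 a_1 + a_0 = 2  ->  a_3 = 1/3
  x^2: 12 a_4 - 5 a_2 - a_1 = 0  ->  12 a_4 = 5 a_2 + a_1 = 15  ->  a_4 = 5/4
  x^3: 20 a_5 - 6 a_3 - a_2 = 0  ->  20 a_5 = 6 a_3 + a_2 = 5  ->  a_5 = 1/4
Truncated series: y(x) = 2 + 3 x^2 + (1/3) x^3 + (5/4) x^4 + (1/4) x^5 + O(x^6).

a_0 = 2; a_1 = 0; a_2 = 3; a_3 = 1/3; a_4 = 5/4; a_5 = 1/4


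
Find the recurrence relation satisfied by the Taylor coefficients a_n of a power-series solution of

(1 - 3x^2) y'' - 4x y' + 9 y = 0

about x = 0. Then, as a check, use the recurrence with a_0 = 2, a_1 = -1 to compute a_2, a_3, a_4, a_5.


Substitute y = sum_n a_n x^n.
(1 - 3 x^2) y'' contributes (n+2)(n+1) a_{n+2} - 3 n(n-1) a_n at x^n.
-4 x y'(x) contributes -4 n a_n at x^n.
9 y(x) contributes 9 a_n at x^n.
Matching x^n: (n+2)(n+1) a_{n+2} + (-3 n(n-1) - 4 n + 9) a_n = 0.
Thus a_{n+2} = (3 n(n-1) + 4 n - 9) / ((n+1)(n+2)) * a_n.

Check with a_0 = 2, a_1 = -1 (apply the recurrence for n = 0, 1, 2, 3): a_0 = 2, a_1 = -1, a_2 = -9, a_3 = 5/6, a_4 = -15/4, a_5 = 7/8.

a_(n+2) = (3 n(n-1) + 4 n - 9) / ((n+1)(n+2)) * a_n; check: a_0 = 2, a_1 = -1, a_2 = -9, a_3 = 5/6, a_4 = -15/4, a_5 = 7/8


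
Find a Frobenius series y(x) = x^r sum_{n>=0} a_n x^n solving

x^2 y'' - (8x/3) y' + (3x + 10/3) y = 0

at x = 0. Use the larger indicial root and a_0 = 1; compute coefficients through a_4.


Write in Frobenius form y'' + (p(x)/x) y' + (q(x)/x^2) y = 0:
  p(x) = -8/3,  q(x) = 3x + 10/3.
Indicial equation: r(r-1) + (-8/3) r + (10/3) = 0 -> roots r_1 = 2, r_2 = 5/3.
Take r = r_1 = 2. Let y(x) = x^r sum_{n>=0} a_n x^n with a_0 = 1.
Substitute y = x^r sum a_n x^n and match x^{r+n}. The recurrence is
  D(n) a_n + 3 a_{n-1} = 0,  where D(n) = (r+n)(r+n-1) + (-8/3)(r+n) + (10/3).
  a_n = -3 / D(n) * a_{n-1}.
Since the indicial polynomial factors as (r - r_1)(r - r_2), D(n) = (r_1 + n - r_1)(r_1 + n - r_2) = n(n + 1/3).
Evaluating step by step (a_0 = 1):
  n = 1: D(1) = 1(1 + 1/3) = 4/3; numerator = -3(1) = -3; a_1 = (-3)/(4/3) = -9/4
  n = 2: D(2) = 2(2 + 1/3) = 14/3; numerator = -3(-9/4) = 27/4; a_2 = (27/4)/(14/3) = 81/56
  n = 3: D(3) = 3(3 + 1/3) = 10; numerator = -3(81/56) = -243/56; a_3 = (-243/56)/(10) = -243/560
  n = 4: D(4) = 4(4 + 1/3) = 52/3; numerator = -3(-243/560) = 729/560; a_4 = (729/560)/(52/3) = 2187/29120

r = 2; a_0 = 1; a_1 = -9/4; a_2 = 81/56; a_3 = -243/560; a_4 = 2187/29120


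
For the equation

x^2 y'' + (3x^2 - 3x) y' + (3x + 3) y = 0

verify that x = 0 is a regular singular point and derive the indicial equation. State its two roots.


Divide by x^2 to reach normal form y'' + P_1(x) y' + P_2(x) y = 0 with P_1(x) = 3 - 3/x and P_2(x) = 3/x + 3/x^2.
x = 0 is a singular point because the y'-coefficient 3 - 3/x has a pole at x = 0 and the y-coefficient 3/x + 3/x^2 has a pole at x = 0.
It is a regular singular point because x P_1(x) = p(x) = 3x - 3 and x^2 P_2(x) = q(x) = 3x + 3 are polynomials, hence analytic at x = 0.
p(0) = -3,  q(0) = 3.
Indicial equation: r(r-1) + p(0) r + q(0) = 0, i.e. r^2 + (p(0) - 1) r + q(0) = 0, i.e. r^2 - 4 r + 3 = 0.
Discriminant: (-4)^2 - 4(3) = 4, so r = (4 ± 2)/2.
Solving: r_1 = 3, r_2 = 1.

indicial: r^2 - 4 r + 3 = 0; roots r_1 = 3, r_2 = 1


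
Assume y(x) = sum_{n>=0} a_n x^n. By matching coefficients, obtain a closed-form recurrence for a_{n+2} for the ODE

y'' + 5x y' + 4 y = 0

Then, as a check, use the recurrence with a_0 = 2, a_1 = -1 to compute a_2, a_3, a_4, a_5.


Substitute y = sum_n a_n x^n.
y''(x) has coefficient (n+2)(n+1) a_{n+2} at x^n;
5 x y'(x) has coefficient 5 n a_n at x^n (shift);
4 y(x) has coefficient 4 a_n at x^n.
Matching x^n: (n+2)(n+1) a_{n+2} + (5n + 4) a_n = 0.
Thus a_{n+2} = (-5n - 4) / ((n+1)(n+2)) * a_n.

Check with a_0 = 2, a_1 = -1 (apply the recurrence for n = 0, 1, 2, 3): a_0 = 2, a_1 = -1, a_2 = -4, a_3 = 3/2, a_4 = 14/3, a_5 = -57/40.

a_(n+2) = (-5n - 4) / ((n+1)(n+2)) * a_n; check: a_0 = 2, a_1 = -1, a_2 = -4, a_3 = 3/2, a_4 = 14/3, a_5 = -57/40


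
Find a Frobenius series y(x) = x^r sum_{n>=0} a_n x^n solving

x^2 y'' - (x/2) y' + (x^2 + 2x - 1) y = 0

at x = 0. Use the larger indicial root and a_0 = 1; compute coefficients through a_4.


Write in Frobenius form y'' + (p(x)/x) y' + (q(x)/x^2) y = 0:
  p(x) = -1/2,  q(x) = x^2 + 2x - 1.
Indicial equation: r(r-1) + (-1/2) r + (-1) = 0 -> roots r_1 = 2, r_2 = -1/2.
Take r = r_1 = 2. Let y(x) = x^r sum_{n>=0} a_n x^n with a_0 = 1.
Substitute y = x^r sum a_n x^n and match x^{r+n}. The recurrence is
  D(n) a_n + 2 a_{n-1} + 1 a_{n-2} = 0,  where D(n) = (r+n)(r+n-1) + (-1/2)(r+n) + (-1).
  a_n = [-2 a_{n-1} - 1 a_{n-2}] / D(n).
Since the indicial polynomial factors as (r - r_1)(r - r_2), D(n) = (r_1 + n - r_1)(r_1 + n - r_2) = n(n + 5/2).
Evaluating step by step (a_0 = 1):
  n = 1: D(1) = 1(1 + 5/2) = 7/2; numerator = -2(1) = -2; a_1 = (-2)/(7/2) = -4/7
  n = 2: D(2) = 2(2 + 5/2) = 9; numerator = -2(-4/7) - 1(1) = 1/7; a_2 = (1/7)/(9) = 1/63
  n = 3: D(3) = 3(3 + 5/2) = 33/2; numerator = -2(1/63) - 1(-4/7) = 34/63; a_3 = (34/63)/(33/2) = 68/2079
  n = 4: D(4) = 4(4 + 5/2) = 26; numerator = -2(68/2079) - 1(1/63) = -169/2079; a_4 = (-169/2079)/(26) = -13/4158

r = 2; a_0 = 1; a_1 = -4/7; a_2 = 1/63; a_3 = 68/2079; a_4 = -13/4158


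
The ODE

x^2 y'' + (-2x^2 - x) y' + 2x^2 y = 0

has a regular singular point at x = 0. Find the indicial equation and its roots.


Divide by x^2 to reach normal form y'' + P_1(x) y' + P_2(x) y = 0 with P_1(x) = -2 - 1/x and P_2(x) = 2.
x = 0 is a singular point because the y'-coefficient -2 - 1/x has a pole at x = 0.
It is a regular singular point because x P_1(x) = p(x) = -2x - 1 and x^2 P_2(x) = q(x) = 2x^2 are polynomials, hence analytic at x = 0.
p(0) = -1,  q(0) = 0.
Indicial equation: r(r-1) + p(0) r + q(0) = 0, i.e. r^2 + (p(0) - 1) r + q(0) = 0, i.e. r^2 - 2 r = 0.
Discriminant: (-2)^2 - 4(0) = 4, so r = (2 ± 2)/2.
Solving: r_1 = 2, r_2 = 0.

indicial: r^2 - 2 r = 0; roots r_1 = 2, r_2 = 0


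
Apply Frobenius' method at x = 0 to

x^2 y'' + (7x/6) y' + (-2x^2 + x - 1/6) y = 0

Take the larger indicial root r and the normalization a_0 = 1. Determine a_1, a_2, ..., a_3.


Write in Frobenius form y'' + (p(x)/x) y' + (q(x)/x^2) y = 0:
  p(x) = 7/6,  q(x) = -2x^2 + x - 1/6.
Indicial equation: r(r-1) + (7/6) r + (-1/6) = 0 -> roots r_1 = 1/3, r_2 = -1/2.
Take r = r_1 = 1/3. Let y(x) = x^r sum_{n>=0} a_n x^n with a_0 = 1.
Substitute y = x^r sum a_n x^n and match x^{r+n}. The recurrence is
  D(n) a_n + 1 a_{n-1} - 2 a_{n-2} = 0,  where D(n) = (r+n)(r+n-1) + (7/6)(r+n) + (-1/6).
  a_n = [-1 a_{n-1} + 2 a_{n-2}] / D(n).
Since the indicial polynomial factors as (r - r_1)(r - r_2), D(n) = (r_1 + n - r_1)(r_1 + n - r_2) = n(n + 5/6).
Evaluating step by step (a_0 = 1):
  n = 1: D(1) = 1(1 + 5/6) = 11/6; numerator = -1(1) = -1; a_1 = (-1)/(11/6) = -6/11
  n = 2: D(2) = 2(2 + 5/6) = 17/3; numerator = -1(-6/11) + 2(1) = 28/11; a_2 = (28/11)/(17/3) = 84/187
  n = 3: D(3) = 3(3 + 5/6) = 23/2; numerator = -1(84/187) + 2(-6/11) = -288/187; a_3 = (-288/187)/(23/2) = -576/4301

r = 1/3; a_0 = 1; a_1 = -6/11; a_2 = 84/187; a_3 = -576/4301


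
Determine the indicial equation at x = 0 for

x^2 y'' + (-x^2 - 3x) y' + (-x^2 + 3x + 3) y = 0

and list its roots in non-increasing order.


Divide by x^2 to reach normal form y'' + P_1(x) y' + P_2(x) y = 0 with P_1(x) = -1 - 3/x and P_2(x) = -1 + 3/x + 3/x^2.
x = 0 is a singular point because the y'-coefficient -1 - 3/x has a pole at x = 0 and the y-coefficient -1 + 3/x + 3/x^2 has a pole at x = 0.
It is a regular singular point because x P_1(x) = p(x) = -x - 3 and x^2 P_2(x) = q(x) = -x^2 + 3x + 3 are polynomials, hence analytic at x = 0.
p(0) = -3,  q(0) = 3.
Indicial equation: r(r-1) + p(0) r + q(0) = 0, i.e. r^2 + (p(0) - 1) r + q(0) = 0, i.e. r^2 - 4 r + 3 = 0.
Discriminant: (-4)^2 - 4(3) = 4, so r = (4 ± 2)/2.
Solving: r_1 = 3, r_2 = 1.

indicial: r^2 - 4 r + 3 = 0; roots r_1 = 3, r_2 = 1


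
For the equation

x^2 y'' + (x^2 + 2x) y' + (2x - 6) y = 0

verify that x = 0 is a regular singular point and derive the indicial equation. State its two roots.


Divide by x^2 to reach normal form y'' + P_1(x) y' + P_2(x) y = 0 with P_1(x) = 1 + 2/x and P_2(x) = 2/x - 6/x^2.
x = 0 is a singular point because the y'-coefficient 1 + 2/x has a pole at x = 0 and the y-coefficient 2/x - 6/x^2 has a pole at x = 0.
It is a regular singular point because x P_1(x) = p(x) = x + 2 and x^2 P_2(x) = q(x) = 2x - 6 are polynomials, hence analytic at x = 0.
p(0) = 2,  q(0) = -6.
Indicial equation: r(r-1) + p(0) r + q(0) = 0, i.e. r^2 + (p(0) - 1) r + q(0) = 0, i.e. r^2 + 1 r - 6 = 0.
Discriminant: (1)^2 - 4(-6) = 25, so r = (-1 ± 5)/2.
Solving: r_1 = 2, r_2 = -3.

indicial: r^2 + 1 r - 6 = 0; roots r_1 = 2, r_2 = -3


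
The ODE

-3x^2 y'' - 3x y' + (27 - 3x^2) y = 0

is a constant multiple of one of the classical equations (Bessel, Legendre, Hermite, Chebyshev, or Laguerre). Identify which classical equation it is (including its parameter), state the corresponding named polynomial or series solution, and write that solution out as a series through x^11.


All three coefficients share the factor -3; dividing through by -3 gives  x^2 y'' + x y' + (x^2 - 9) y = 0.
This matches the Bessel equation x^2 y'' + x y' + (x^2 - nu^2) y = 0 with nu^2 = 9, so nu = 3; the solution bounded at x = 0 is J_3(x).
Frobenius at x = 0: indicial roots ±nu; for r = nu the recurrence k(k + 2nu) c_k = -c_{k-2} gives the standard series J_nu(x) = sum_{k>=0} (-1)^k / (k! (k+nu)!) (x/2)^(2k+nu). Evaluate the first 5 terms:
  k = 0: (-1)^0 / (0! * 3! * 2^3) x^3 = 1/(1*6*8) x^3 = (1/48) x^3
  k = 1: (-1)^1 / (1! * 4! * 2^5) x^5 = -1/(1*24*32) x^5 = (-1/768) x^5
  k = 2: (-1)^2 / (2! * 5! * 2^7) x^7 = 1/(2*120*128) x^7 = (1/30720) x^7
  k = 3: (-1)^3 / (3! * 6! * 2^9) x^9 = -1/(6*720*512) x^9 = (-1/2211840) x^9
  k = 4: (-1)^4 / (4! * 7! * 2^11) x^11 = 1/(24*5040*2048) x^11 = (1/247726080) x^11
Hence J_3(x) = x^11/247726080 - x^9/2211840 + x^7/30720 - x^5/768 + x^3/48 + ....

J_3(x); series = x^11/247726080 - x^9/2211840 + x^7/30720 - x^5/768 + x^3/48


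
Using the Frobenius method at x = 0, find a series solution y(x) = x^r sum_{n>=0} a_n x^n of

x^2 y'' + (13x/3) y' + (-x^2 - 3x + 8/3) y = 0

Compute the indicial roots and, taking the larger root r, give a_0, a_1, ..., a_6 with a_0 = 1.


Write in Frobenius form y'' + (p(x)/x) y' + (q(x)/x^2) y = 0:
  p(x) = 13/3,  q(x) = -x^2 - 3x + 8/3.
Indicial equation: r(r-1) + (13/3) r + (8/3) = 0 -> roots r_1 = -4/3, r_2 = -2.
Take r = r_1 = -4/3. Let y(x) = x^r sum_{n>=0} a_n x^n with a_0 = 1.
Substitute y = x^r sum a_n x^n and match x^{r+n}. The recurrence is
  D(n) a_n - 3 a_{n-1} - 1 a_{n-2} = 0,  where D(n) = (r+n)(r+n-1) + (13/3)(r+n) + (8/3).
  a_n = [3 a_{n-1} + 1 a_{n-2}] / D(n).
Since the indicial polynomial factors as (r - r_1)(r - r_2), D(n) = (r_1 + n - r_1)(r_1 + n - r_2) = n(n + 2/3).
Evaluating step by step (a_0 = 1):
  n = 1: D(1) = 1(1 + 2/3) = 5/3; numerator = 3(1) = 3; a_1 = (3)/(5/3) = 9/5
  n = 2: D(2) = 2(2 + 2/3) = 16/3; numerator = 3(9/5) + 1(1) = 32/5; a_2 = (32/5)/(16/3) = 6/5
  n = 3: D(3) = 3(3 + 2/3) = 11; numerator = 3(6/5) + 1(9/5) = 27/5; a_3 = (27/5)/(11) = 27/55
  n = 4: D(4) = 4(4 + 2/3) = 56/3; numerator = 3(27/55) + 1(6/5) = 147/55; a_4 = (147/55)/(56/3) = 63/440
  n = 5: D(5) = 5(5 + 2/3) = 85/3; numerator = 3(63/440) + 1(27/55) = 81/88; a_5 = (81/88)/(85/3) = 243/7480
  n = 6: D(6) = 6(6 + 2/3) = 40; numerator = 3(243/7480) + 1(63/440) = 45/187; a_6 = (45/187)/(40) = 9/1496

r = -4/3; a_0 = 1; a_1 = 9/5; a_2 = 6/5; a_3 = 27/55; a_4 = 63/440; a_5 = 243/7480; a_6 = 9/1496


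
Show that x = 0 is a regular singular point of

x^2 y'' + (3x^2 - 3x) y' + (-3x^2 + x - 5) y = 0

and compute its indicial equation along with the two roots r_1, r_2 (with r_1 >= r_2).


Divide by x^2 to reach normal form y'' + P_1(x) y' + P_2(x) y = 0 with P_1(x) = 3 - 3/x and P_2(x) = -3 + 1/x - 5/x^2.
x = 0 is a singular point because the y'-coefficient 3 - 3/x has a pole at x = 0 and the y-coefficient -3 + 1/x - 5/x^2 has a pole at x = 0.
It is a regular singular point because x P_1(x) = p(x) = 3x - 3 and x^2 P_2(x) = q(x) = -3x^2 + x - 5 are polynomials, hence analytic at x = 0.
p(0) = -3,  q(0) = -5.
Indicial equation: r(r-1) + p(0) r + q(0) = 0, i.e. r^2 + (p(0) - 1) r + q(0) = 0, i.e. r^2 - 4 r - 5 = 0.
Discriminant: (-4)^2 - 4(-5) = 36, so r = (4 ± 6)/2.
Solving: r_1 = 5, r_2 = -1.

indicial: r^2 - 4 r - 5 = 0; roots r_1 = 5, r_2 = -1


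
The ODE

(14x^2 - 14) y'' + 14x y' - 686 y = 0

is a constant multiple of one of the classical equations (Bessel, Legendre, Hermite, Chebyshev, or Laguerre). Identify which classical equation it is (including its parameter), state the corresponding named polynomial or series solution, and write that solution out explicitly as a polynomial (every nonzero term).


All three coefficients share the factor -14; dividing through by -14 gives  (1 - x^2) y'' - x y' + 49 y = 0.
This matches the Chebyshev equation (1 - x^2) y'' - x y' + n^2 y = 0 (note the -x y' term, not -2x y') with n^2 = 49, so n = 7; the polynomial solution is T_7(x).
With y = sum_k a_k x^k, matching x^k gives (k+2)(k+1) a_{k+2} = (k^2 - n^2) a_k = (k - 7)(k + 7) a_k. The right side vanishes at k = 7, so the series with the parity of 7 terminates at degree 7.
Standard normalization: leading coefficient of T_n is 2^(n-1), so a_7 = 2^6 = 64. Work downward with a_k = (k+1)(k+2) a_{k+2} / ((k - 7)(k + 7)):
  a_5 = (6)(7)(64) / ((5 - 7)(5 + 7)) = 2688/(-24) = -112
  a_3 = (4)(5)(-112) / ((3 - 7)(3 + 7)) = -2240/(-40) = 56
  a_1 = (2)(3)(56) / ((1 - 7)(1 + 7)) = 336/(-48) = -7
Hence T_7(x) = 64 x^7 - 112 x^5 + 56 x^3 - 7 x.

T_7(x); series = 64 x^7 - 112 x^5 + 56 x^3 - 7 x


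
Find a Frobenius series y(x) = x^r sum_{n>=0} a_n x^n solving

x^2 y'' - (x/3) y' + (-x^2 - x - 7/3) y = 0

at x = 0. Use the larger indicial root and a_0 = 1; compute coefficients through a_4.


Write in Frobenius form y'' + (p(x)/x) y' + (q(x)/x^2) y = 0:
  p(x) = -1/3,  q(x) = -x^2 - x - 7/3.
Indicial equation: r(r-1) + (-1/3) r + (-7/3) = 0 -> roots r_1 = 7/3, r_2 = -1.
Take r = r_1 = 7/3. Let y(x) = x^r sum_{n>=0} a_n x^n with a_0 = 1.
Substitute y = x^r sum a_n x^n and match x^{r+n}. The recurrence is
  D(n) a_n - 1 a_{n-1} - 1 a_{n-2} = 0,  where D(n) = (r+n)(r+n-1) + (-1/3)(r+n) + (-7/3).
  a_n = [1 a_{n-1} + 1 a_{n-2}] / D(n).
Since the indicial polynomial factors as (r - r_1)(r - r_2), D(n) = (r_1 + n - r_1)(r_1 + n - r_2) = n(n + 10/3).
Evaluating step by step (a_0 = 1):
  n = 1: D(1) = 1(1 + 10/3) = 13/3; numerator = 1(1) = 1; a_1 = (1)/(13/3) = 3/13
  n = 2: D(2) = 2(2 + 10/3) = 32/3; numerator = 1(3/13) + 1(1) = 16/13; a_2 = (16/13)/(32/3) = 3/26
  n = 3: D(3) = 3(3 + 10/3) = 19; numerator = 1(3/26) + 1(3/13) = 9/26; a_3 = (9/26)/(19) = 9/494
  n = 4: D(4) = 4(4 + 10/3) = 88/3; numerator = 1(9/494) + 1(3/26) = 33/247; a_4 = (33/247)/(88/3) = 9/1976

r = 7/3; a_0 = 1; a_1 = 3/13; a_2 = 3/26; a_3 = 9/494; a_4 = 9/1976


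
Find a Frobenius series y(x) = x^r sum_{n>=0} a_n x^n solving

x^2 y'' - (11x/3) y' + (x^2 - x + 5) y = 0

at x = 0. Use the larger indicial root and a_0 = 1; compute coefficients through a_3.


Write in Frobenius form y'' + (p(x)/x) y' + (q(x)/x^2) y = 0:
  p(x) = -11/3,  q(x) = x^2 - x + 5.
Indicial equation: r(r-1) + (-11/3) r + (5) = 0 -> roots r_1 = 3, r_2 = 5/3.
Take r = r_1 = 3. Let y(x) = x^r sum_{n>=0} a_n x^n with a_0 = 1.
Substitute y = x^r sum a_n x^n and match x^{r+n}. The recurrence is
  D(n) a_n - 1 a_{n-1} + 1 a_{n-2} = 0,  where D(n) = (r+n)(r+n-1) + (-11/3)(r+n) + (5).
  a_n = [1 a_{n-1} - 1 a_{n-2}] / D(n).
Since the indicial polynomial factors as (r - r_1)(r - r_2), D(n) = (r_1 + n - r_1)(r_1 + n - r_2) = n(n + 4/3).
Evaluating step by step (a_0 = 1):
  n = 1: D(1) = 1(1 + 4/3) = 7/3; numerator = 1(1) = 1; a_1 = (1)/(7/3) = 3/7
  n = 2: D(2) = 2(2 + 4/3) = 20/3; numerator = 1(3/7) - 1(1) = -4/7; a_2 = (-4/7)/(20/3) = -3/35
  n = 3: D(3) = 3(3 + 4/3) = 13; numerator = 1(-3/35) - 1(3/7) = -18/35; a_3 = (-18/35)/(13) = -18/455

r = 3; a_0 = 1; a_1 = 3/7; a_2 = -3/35; a_3 = -18/455


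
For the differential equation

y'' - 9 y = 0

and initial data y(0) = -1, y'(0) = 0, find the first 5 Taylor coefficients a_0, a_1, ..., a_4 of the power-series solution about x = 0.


Ansatz: y(x) = sum_{n>=0} a_n x^n, so y'(x) = sum_{n>=1} n a_n x^(n-1) and y''(x) = sum_{n>=2} n(n-1) a_n x^(n-2).
Substitute into P(x) y'' + Q(x) y' + R(x) y = 0 with P(x) = 1, Q(x) = 0, R(x) = -9, and match powers of x.
Initial conditions: a_0 = -1, a_1 = 0.
Setting the coefficient of each power of x to zero and solving order by order (substituting the coefficients already found):
  x^0: 2 a_2 - 9 a_0 = 0  ->  2 a_2 = 9 a_0 = -9  ->  a_2 = -9/2
  x^1: 6 a_3 - 9 a_1 = 0  ->  6 a_3 = 9 a_1 = 0  ->  a_3 = 0
  x^2: 12 a_4 - 9 a_2 = 0  ->  12 a_4 = 9 a_2 = -81/2  ->  a_4 = -27/8
Truncated series: y(x) = -1 - (9/2) x^2 - (27/8) x^4 + O(x^5).

a_0 = -1; a_1 = 0; a_2 = -9/2; a_3 = 0; a_4 = -27/8


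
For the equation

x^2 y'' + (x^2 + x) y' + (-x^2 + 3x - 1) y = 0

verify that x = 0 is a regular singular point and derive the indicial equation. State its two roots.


Divide by x^2 to reach normal form y'' + P_1(x) y' + P_2(x) y = 0 with P_1(x) = 1 + 1/x and P_2(x) = -1 + 3/x - 1/x^2.
x = 0 is a singular point because the y'-coefficient 1 + 1/x has a pole at x = 0 and the y-coefficient -1 + 3/x - 1/x^2 has a pole at x = 0.
It is a regular singular point because x P_1(x) = p(x) = x + 1 and x^2 P_2(x) = q(x) = -x^2 + 3x - 1 are polynomials, hence analytic at x = 0.
p(0) = 1,  q(0) = -1.
Indicial equation: r(r-1) + p(0) r + q(0) = 0, i.e. r^2 + (p(0) - 1) r + q(0) = 0, i.e. r^2 - 1 = 0.
Discriminant: (0)^2 - 4(-1) = 4, so r = (0 ± 2)/2.
Solving: r_1 = 1, r_2 = -1.

indicial: r^2 - 1 = 0; roots r_1 = 1, r_2 = -1


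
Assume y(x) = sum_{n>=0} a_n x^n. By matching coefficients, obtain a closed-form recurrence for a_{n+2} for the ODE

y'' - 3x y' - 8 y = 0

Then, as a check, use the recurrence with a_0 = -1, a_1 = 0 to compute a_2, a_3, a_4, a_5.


Substitute y = sum_n a_n x^n.
y''(x) has coefficient (n+2)(n+1) a_{n+2} at x^n;
-3 x y'(x) has coefficient -3 n a_n at x^n (shift);
-8 y(x) has coefficient -8 a_n at x^n.
Matching x^n: (n+2)(n+1) a_{n+2} + (-3n - 8) a_n = 0.
Thus a_{n+2} = (3n + 8) / ((n+1)(n+2)) * a_n.

Check with a_0 = -1, a_1 = 0 (apply the recurrence for n = 0, 1, 2, 3): a_0 = -1, a_1 = 0, a_2 = -4, a_3 = 0, a_4 = -14/3, a_5 = 0.

a_(n+2) = (3n + 8) / ((n+1)(n+2)) * a_n; check: a_0 = -1, a_1 = 0, a_2 = -4, a_3 = 0, a_4 = -14/3, a_5 = 0


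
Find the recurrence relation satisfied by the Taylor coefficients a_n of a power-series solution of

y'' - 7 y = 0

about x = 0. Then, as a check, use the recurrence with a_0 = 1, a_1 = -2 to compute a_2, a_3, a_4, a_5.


Substitute y = sum_n a_n x^n into y'' + (const) y = 0.
y''(x) = sum_{n>=0} (n+2)(n+1) a_{n+2} x^n.
The ODE becomes sum_n [(n+2)(n+1) a_{n+2} - 7 a_n] x^n = 0.
Setting each coefficient to zero gives the recurrence:
  (n+2)(n+1) a_{n+2} - 7 a_n = 0,
  a_{n+2} = 7 / ((n+1)(n+2)) a_n.

Check with a_0 = 1, a_1 = -2 (apply the recurrence for n = 0, 1, 2, 3): a_0 = 1, a_1 = -2, a_2 = 7/2, a_3 = -7/3, a_4 = 49/24, a_5 = -49/60.

a_{n+2} = 7/((n+1)(n+2)) * a_n; check: a_0 = 1, a_1 = -2, a_2 = 7/2, a_3 = -7/3, a_4 = 49/24, a_5 = -49/60
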